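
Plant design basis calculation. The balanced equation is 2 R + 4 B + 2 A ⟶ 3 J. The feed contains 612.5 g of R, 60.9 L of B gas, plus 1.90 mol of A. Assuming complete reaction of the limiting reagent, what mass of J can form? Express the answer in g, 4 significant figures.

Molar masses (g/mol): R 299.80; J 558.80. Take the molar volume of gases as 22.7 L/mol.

1124 g

n(R) = 612.5 / 299.80 = 2.043 mol
n(B) = 60.90 / 22.7 = 2.683 mol
n(A) = 1.900 mol
n/ν for R = 2.043/2 = 1.022
n/ν for B = 2.683/4 = 0.6708
n/ν for A = 1.900/2 = 0.9500
Smallest n/ν is B → limiting reagent.
n(J) = (3/4) × 2.683 = 2.012 mol
mass = 2.012 × 558.80 = 1124 g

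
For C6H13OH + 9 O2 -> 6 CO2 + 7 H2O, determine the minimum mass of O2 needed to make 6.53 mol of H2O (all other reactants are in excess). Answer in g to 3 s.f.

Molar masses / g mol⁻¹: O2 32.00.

n(H2O) = 6.530 mol
n(O2) = (9/7) × 6.530 = 8.396 mol
mass = 8.396 × 32.00 = 268.7 g

269 g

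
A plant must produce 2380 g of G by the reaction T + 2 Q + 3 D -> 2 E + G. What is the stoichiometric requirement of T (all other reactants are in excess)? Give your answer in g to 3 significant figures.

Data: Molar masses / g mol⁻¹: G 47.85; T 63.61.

3160 g

n(G) = 2380 / 47.85 = 49.74 mol
n(T) = (1/1) × 49.74 = 49.74 mol
mass = 49.74 × 63.61 = 3164 g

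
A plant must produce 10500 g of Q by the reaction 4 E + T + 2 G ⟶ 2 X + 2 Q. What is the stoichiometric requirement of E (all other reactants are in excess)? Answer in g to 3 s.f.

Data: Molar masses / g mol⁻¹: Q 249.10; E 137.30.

11600 g

n(Q) = 10500 / 249.10 = 42.15 mol
n(E) = (4/2) × 42.15 = 84.30 mol
mass = 84.30 × 137.30 = 11570 g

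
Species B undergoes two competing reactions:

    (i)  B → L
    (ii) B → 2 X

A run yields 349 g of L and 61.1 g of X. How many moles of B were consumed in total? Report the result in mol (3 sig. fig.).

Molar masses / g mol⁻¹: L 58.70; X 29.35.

6.99 mol

n(L) = 349 / 58.70 = 5.945 mol
n(X) = 61.1 / 29.35 = 2.082 mol
n(B) via (i) = (1/1)×5.945 = 5.945 mol
n(B) via (ii) = (1/2)×2.082 = 1.041 mol
total n(B) = 5.945 + 1.041 = 6.986 mol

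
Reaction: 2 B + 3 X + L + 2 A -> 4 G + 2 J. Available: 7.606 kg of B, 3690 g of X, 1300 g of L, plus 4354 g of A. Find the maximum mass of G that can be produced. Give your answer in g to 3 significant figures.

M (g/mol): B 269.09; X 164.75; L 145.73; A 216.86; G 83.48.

n(B) = 7.606×1000 / 269.09 = 28.27 mol
n(X) = 3690 / 164.75 = 22.40 mol
n(L) = 1300 / 145.73 = 8.921 mol
n(A) = 4354 / 216.86 = 20.08 mol
n/ν for B = 28.27/2 = 14.14
n/ν for X = 22.40/3 = 7.467
n/ν for L = 8.921/1 = 8.921
n/ν for A = 20.08/2 = 10.04
Smallest n/ν is X → limiting reagent.
n(G) = (4/3) × 22.40 = 29.87 mol
mass = 29.87 × 83.48 = 2494 g

2490 g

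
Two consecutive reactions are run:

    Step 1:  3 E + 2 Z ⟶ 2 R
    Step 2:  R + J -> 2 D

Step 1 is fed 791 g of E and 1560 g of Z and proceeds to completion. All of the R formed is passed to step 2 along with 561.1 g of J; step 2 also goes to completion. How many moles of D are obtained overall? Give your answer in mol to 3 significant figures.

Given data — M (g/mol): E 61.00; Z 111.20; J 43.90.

17.3 mol

Step 1:
n(E) = 791.0 / 61.00 = 12.97 mol
n(Z) = 1560 / 111.20 = 14.03 mol
n/ν for E = 12.97/3 = 4.323
n/ν for Z = 14.03/2 = 7.015
Smallest n/ν is E → limiting reagent.
n(R) produced = (2/3) × 12.97 = 8.647 mol
Step 2:
n(R) available = 8.647 mol
n(J) = 561.1 / 43.90 = 12.78 mol
n/ν for R = 8.647/1 = 8.647
n/ν for J = 12.78/1 = 12.78
Smallest n/ν is R → limiting reagent.
n(D) = (2/1) × 8.647 = 17.29 mol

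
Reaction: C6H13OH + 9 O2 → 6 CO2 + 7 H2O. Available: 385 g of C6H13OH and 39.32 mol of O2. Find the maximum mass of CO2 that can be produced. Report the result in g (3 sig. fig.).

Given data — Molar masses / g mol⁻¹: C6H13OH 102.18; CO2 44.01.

n(C6H13OH) = 385.0 / 102.18 = 3.768 mol
n(O2) = 39.32 mol
n/ν for C6H13OH = 3.768/1 = 3.768
n/ν for O2 = 39.32/9 = 4.369
Smallest n/ν is C6H13OH → limiting reagent.
n(CO2) = (6/1) × 3.768 = 22.61 mol
mass = 22.61 × 44.01 = 995.1 g

995 g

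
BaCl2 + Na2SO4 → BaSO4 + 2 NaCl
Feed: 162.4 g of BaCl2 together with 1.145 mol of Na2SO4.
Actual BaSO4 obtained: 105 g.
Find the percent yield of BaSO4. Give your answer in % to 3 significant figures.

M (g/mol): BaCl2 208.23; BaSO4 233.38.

n(BaCl2) = 162.4 / 208.23 = 0.7799 mol
n(Na2SO4) = 1.145 mol
n/ν for BaCl2 = 0.7799/1 = 0.7799
n/ν for Na2SO4 = 1.145/1 = 1.145
Smallest n/ν is BaCl2 → limiting reagent.
theoretical n(BaSO4) = (1/1) × 0.7799 = 0.7799 mol → 182.0 g
% yield = 105 / 182.0 × 100 = 57.69 %

57.7 %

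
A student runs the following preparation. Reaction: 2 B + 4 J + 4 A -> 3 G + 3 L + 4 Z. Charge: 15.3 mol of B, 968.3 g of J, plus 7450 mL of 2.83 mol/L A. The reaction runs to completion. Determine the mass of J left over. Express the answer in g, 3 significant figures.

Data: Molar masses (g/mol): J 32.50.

n(B) = 15.30 mol
n(J) = 968.3 / 32.50 = 29.79 mol
n(A) = 2.83 × 7450/1000 = 21.08 mol
n/ν → B: 7.650, J: 7.448, A: 5.270; A is limiting.
J consumed = (4/4) × 21.08 = 21.08 mol
J remaining = 29.79 − 21.08 = 8.710 mol
mass = 8.710 × 32.50 = 283.1 g

283 g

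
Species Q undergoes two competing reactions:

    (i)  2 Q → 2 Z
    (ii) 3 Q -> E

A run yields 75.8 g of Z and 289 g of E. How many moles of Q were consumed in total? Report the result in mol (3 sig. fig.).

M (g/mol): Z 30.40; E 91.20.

12.0 mol

n(Z) = 75.8 / 30.40 = 2.493 mol
n(E) = 289 / 91.20 = 3.169 mol
n(Q) via (i) = (2/2)×2.493 = 2.493 mol
n(Q) via (ii) = (3/1)×3.169 = 9.507 mol
total n(Q) = 2.493 + 9.507 = 12.00 mol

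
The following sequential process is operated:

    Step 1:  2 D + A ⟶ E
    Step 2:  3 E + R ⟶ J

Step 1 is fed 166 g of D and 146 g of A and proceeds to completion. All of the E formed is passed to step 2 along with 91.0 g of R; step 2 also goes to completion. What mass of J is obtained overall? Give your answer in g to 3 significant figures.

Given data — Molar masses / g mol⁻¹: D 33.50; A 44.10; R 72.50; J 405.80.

Step 1:
n(D) = 166.0 / 33.50 = 4.955 mol
n(A) = 146.0 / 44.10 = 3.311 mol
n/ν for D = 4.955/2 = 2.478
n/ν for A = 3.311/1 = 3.311
Smallest n/ν is D → limiting reagent.
n(E) produced = (1/2) × 4.955 = 2.478 mol
Step 2:
n(E) available = 2.478 mol
n(R) = 91.00 / 72.50 = 1.255 mol
n/ν for E = 2.478/3 = 0.8260
n/ν for R = 1.255/1 = 1.255
Smallest n/ν is E → limiting reagent.
n(J) = (1/3) × 2.478 = 0.8260 mol
mass = 0.8260 × 405.80 = 335.2 g

335 g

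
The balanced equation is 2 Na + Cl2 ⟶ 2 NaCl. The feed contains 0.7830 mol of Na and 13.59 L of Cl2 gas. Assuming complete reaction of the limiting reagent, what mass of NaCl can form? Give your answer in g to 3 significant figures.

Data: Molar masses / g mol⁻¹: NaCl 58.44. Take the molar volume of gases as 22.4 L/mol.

45.8 g

n(Na) = 0.7830 mol
n(Cl2) = 13.59 / 22.4 = 0.6067 mol
n/ν for Na = 0.7830/2 = 0.3915
n/ν for Cl2 = 0.6067/1 = 0.6067
Smallest n/ν is Na → limiting reagent.
n(NaCl) = (2/2) × 0.7830 = 0.7830 mol
mass = 0.7830 × 58.44 = 45.76 g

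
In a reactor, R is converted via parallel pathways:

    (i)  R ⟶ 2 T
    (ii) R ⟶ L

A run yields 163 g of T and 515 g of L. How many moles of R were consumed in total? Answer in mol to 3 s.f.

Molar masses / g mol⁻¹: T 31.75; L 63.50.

n(T) = 163 / 31.75 = 5.134 mol
n(L) = 515 / 63.50 = 8.110 mol
n(R) via (i) = (1/2)×5.134 = 2.567 mol
n(R) via (ii) = (1/1)×8.110 = 8.110 mol
total n(R) = 2.567 + 8.110 = 10.68 mol

10.7 mol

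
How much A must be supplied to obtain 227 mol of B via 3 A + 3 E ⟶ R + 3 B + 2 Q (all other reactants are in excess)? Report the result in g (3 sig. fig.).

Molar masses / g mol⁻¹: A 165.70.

n(B) = 227.0 mol
n(A) = (3/3) × 227.0 = 227.0 mol
mass = 227.0 × 165.70 = 37610 g

37600 g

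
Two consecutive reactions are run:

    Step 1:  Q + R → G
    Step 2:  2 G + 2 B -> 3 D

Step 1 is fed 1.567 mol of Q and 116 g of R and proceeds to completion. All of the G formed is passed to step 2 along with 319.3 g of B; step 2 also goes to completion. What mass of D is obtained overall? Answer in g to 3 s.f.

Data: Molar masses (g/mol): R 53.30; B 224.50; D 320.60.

Step 1:
n(Q) = 1.567 mol
n(R) = 116.0 / 53.30 = 2.176 mol
n/ν for Q = 1.567/1 = 1.567
n/ν for R = 2.176/1 = 2.176
Smallest n/ν is Q → limiting reagent.
n(G) produced = (1/1) × 1.567 = 1.567 mol
Step 2:
n(G) available = 1.567 mol
n(B) = 319.3 / 224.50 = 1.422 mol
n/ν for G = 1.567/2 = 0.7835
n/ν for B = 1.422/2 = 0.7110
Smallest n/ν is B → limiting reagent.
n(D) = (3/2) × 1.422 = 2.133 mol
mass = 2.133 × 320.60 = 683.8 g

684 g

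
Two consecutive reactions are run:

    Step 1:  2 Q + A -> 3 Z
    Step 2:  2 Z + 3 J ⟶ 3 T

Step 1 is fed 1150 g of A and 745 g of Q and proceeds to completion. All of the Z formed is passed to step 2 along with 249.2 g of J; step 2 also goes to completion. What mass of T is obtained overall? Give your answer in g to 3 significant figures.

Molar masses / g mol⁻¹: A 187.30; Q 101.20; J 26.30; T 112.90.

1070 g

Step 1:
n(A) = 1150 / 187.30 = 6.140 mol
n(Q) = 745.0 / 101.20 = 7.362 mol
n/ν for A = 6.140/1 = 6.140
n/ν for Q = 7.362/2 = 3.681
Smallest n/ν is Q → limiting reagent.
n(Z) produced = (3/2) × 7.362 = 11.04 mol
Step 2:
n(Z) available = 11.04 mol
n(J) = 249.2 / 26.30 = 9.475 mol
n/ν for Z = 11.04/2 = 5.520
n/ν for J = 9.475/3 = 3.158
Smallest n/ν is J → limiting reagent.
n(T) = (3/3) × 9.475 = 9.475 mol
mass = 9.475 × 112.90 = 1070 g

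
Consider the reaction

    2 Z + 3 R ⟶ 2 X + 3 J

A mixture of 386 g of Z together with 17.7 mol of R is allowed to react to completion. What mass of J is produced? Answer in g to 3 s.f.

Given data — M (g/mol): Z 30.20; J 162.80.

2880 g

n(Z) = 386.0 / 30.20 = 12.78 mol
n(R) = 17.70 mol
n/ν for Z = 12.78/2 = 6.390
n/ν for R = 17.70/3 = 5.900
Smallest n/ν is R → limiting reagent.
n(J) = (3/3) × 17.70 = 17.70 mol
mass = 17.70 × 162.80 = 2882 g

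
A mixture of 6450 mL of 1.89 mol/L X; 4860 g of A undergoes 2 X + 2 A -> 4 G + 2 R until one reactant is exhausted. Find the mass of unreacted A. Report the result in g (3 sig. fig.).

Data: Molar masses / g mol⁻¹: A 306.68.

1120 g

n(X) = 1.89 × 6450/1000 = 12.19 mol
n(A) = 4860 / 306.68 = 15.85 mol
n/ν for X = 12.19/2 = 6.095
n/ν for A = 15.85/2 = 7.925
Smallest n/ν is X → limiting reagent.
A consumed = (2/2) × 12.19 = 12.19 mol
A remaining = 15.85 − 12.19 = 3.660 mol
mass = 3.660 × 306.68 = 1122 g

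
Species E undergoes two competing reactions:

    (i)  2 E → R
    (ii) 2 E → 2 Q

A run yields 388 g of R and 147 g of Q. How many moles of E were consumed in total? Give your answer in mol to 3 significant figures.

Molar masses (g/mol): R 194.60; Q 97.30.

5.50 mol

n(R) = 388 / 194.60 = 1.994 mol
n(Q) = 147 / 97.30 = 1.511 mol
n(E) via (i) = (2/1)×1.994 = 3.988 mol
n(E) via (ii) = (2/2)×1.511 = 1.511 mol
total n(E) = 3.988 + 1.511 = 5.499 mol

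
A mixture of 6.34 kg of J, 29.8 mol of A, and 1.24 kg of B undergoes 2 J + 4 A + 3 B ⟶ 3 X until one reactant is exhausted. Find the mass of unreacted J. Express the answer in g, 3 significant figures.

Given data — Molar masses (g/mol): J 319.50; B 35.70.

1580 g

n(J) = 6.340×1000 / 319.50 = 19.84 mol
n(A) = 29.80 mol
n(B) = 1.240×1000 / 35.70 = 34.73 mol
n/ν for J = 19.84/2 = 9.920
n/ν for A = 29.80/4 = 7.450
n/ν for B = 34.73/3 = 11.58
Smallest n/ν is A → limiting reagent.
J consumed = (2/4) × 29.80 = 14.90 mol
J remaining = 19.84 − 14.90 = 4.940 mol
mass = 4.940 × 319.50 = 1578 g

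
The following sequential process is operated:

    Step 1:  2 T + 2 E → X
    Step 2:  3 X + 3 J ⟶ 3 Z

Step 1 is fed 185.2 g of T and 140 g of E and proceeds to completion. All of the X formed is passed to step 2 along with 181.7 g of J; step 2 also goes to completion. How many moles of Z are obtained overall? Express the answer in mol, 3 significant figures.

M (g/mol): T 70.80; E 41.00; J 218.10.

0.833 mol

Step 1:
n(T) = 185.2 / 70.80 = 2.616 mol
n(E) = 140.0 / 41.00 = 3.415 mol
n/ν for T = 2.616/2 = 1.308
n/ν for E = 3.415/2 = 1.708
Smallest n/ν is T → limiting reagent.
n(X) produced = (1/2) × 2.616 = 1.308 mol
Step 2:
n(X) available = 1.308 mol
n(J) = 181.7 / 218.10 = 0.8331 mol
n/ν for X = 1.308/3 = 0.4360
n/ν for J = 0.8331/3 = 0.2777
Smallest n/ν is J → limiting reagent.
n(Z) = (3/3) × 0.8331 = 0.8331 mol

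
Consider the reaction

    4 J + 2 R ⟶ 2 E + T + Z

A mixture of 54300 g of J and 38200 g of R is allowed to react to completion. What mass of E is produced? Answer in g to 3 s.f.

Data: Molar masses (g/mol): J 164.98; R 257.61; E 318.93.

n(J) = 54300 / 164.98 = 329.1 mol
n(R) = 38200 / 257.61 = 148.3 mol
n/ν for J = 329.1/4 = 82.28
n/ν for R = 148.3/2 = 74.15
Smallest n/ν is R → limiting reagent.
n(E) = (2/2) × 148.3 = 148.3 mol
mass = 148.3 × 318.93 = 47300 g

47300 g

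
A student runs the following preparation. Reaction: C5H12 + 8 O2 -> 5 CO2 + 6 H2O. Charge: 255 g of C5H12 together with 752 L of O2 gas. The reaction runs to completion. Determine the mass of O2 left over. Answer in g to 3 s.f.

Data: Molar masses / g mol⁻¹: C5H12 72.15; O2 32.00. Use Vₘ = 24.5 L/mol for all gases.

n(C5H12) = 255.0 / 72.15 = 3.534 mol
n(O2) = 752.0 / 24.5 = 30.69 mol
n/ν → C5H12: 3.534, O2: 3.836; C5H12 is limiting.
O2 consumed = (8/1) × 3.534 = 28.27 mol
O2 remaining = 30.69 − 28.27 = 2.420 mol
mass = 2.420 × 32.00 = 77.44 g

77.4 g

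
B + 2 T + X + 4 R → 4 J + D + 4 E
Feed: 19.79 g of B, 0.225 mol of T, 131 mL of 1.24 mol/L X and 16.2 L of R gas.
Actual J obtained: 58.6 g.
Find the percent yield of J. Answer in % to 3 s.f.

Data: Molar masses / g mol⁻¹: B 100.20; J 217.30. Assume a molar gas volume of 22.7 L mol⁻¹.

59.9 %

n(B) = 19.79 / 100.20 = 0.1975 mol
n(T) = 0.2250 mol
n(X) = 1.24 × 131.0/1000 = 0.1624 mol
n(R) = 16.20 / 22.7 = 0.7137 mol
n/ν → B: 0.1975, T: 0.1125, X: 0.1624, R: 0.1784; T is limiting.
theoretical n(J) = (4/2) × 0.2250 = 0.4500 mol → 97.79 g
% yield = 58.6 / 97.79 × 100 = 59.92 %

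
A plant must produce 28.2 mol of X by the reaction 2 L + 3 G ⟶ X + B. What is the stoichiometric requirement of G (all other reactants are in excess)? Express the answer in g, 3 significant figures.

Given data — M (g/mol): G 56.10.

4750 g

n(X) = 28.20 mol
n(G) = (3/1) × 28.20 = 84.60 mol
mass = 84.60 × 56.10 = 4746 g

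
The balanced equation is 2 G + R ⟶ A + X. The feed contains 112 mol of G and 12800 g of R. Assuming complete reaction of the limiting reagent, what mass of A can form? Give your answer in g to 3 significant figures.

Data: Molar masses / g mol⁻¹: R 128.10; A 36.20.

n(G) = 112.0 mol
n(R) = 12800 / 128.10 = 99.92 mol
n/ν → G: 56.00, R: 99.92; G is limiting.
n(A) = (1/2) × 112.0 = 56.00 mol
mass = 56.00 × 36.20 = 2027 g

2030 g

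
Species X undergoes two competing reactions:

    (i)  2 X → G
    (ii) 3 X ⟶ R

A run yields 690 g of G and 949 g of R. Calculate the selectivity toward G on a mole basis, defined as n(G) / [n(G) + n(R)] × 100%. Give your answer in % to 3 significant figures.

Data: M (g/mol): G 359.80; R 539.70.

n(G) = 690 / 359.80 = 1.918 mol
n(R) = 949 / 539.70 = 1.758 mol
selectivity = 1.918/(1.918+1.758) × 100 = 52.18 %

52.2 %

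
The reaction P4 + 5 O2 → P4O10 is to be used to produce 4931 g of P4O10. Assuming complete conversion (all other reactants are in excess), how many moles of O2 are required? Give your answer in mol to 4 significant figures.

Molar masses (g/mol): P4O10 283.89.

86.85 mol

n(P4O10) = 4931 / 283.89 = 17.37 mol
n(O2) = (5/1) × 17.37 = 86.85 mol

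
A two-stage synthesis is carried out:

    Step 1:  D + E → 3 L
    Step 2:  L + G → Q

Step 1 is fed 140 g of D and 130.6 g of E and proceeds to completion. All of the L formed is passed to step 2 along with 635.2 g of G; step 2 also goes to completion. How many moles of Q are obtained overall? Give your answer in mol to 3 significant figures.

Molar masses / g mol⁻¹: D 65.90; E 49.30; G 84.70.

6.37 mol

Step 1:
n(D) = 140.0 / 65.90 = 2.124 mol
n(E) = 130.6 / 49.30 = 2.649 mol
n/ν for D = 2.124/1 = 2.124
n/ν for E = 2.649/1 = 2.649
Smallest n/ν is D → limiting reagent.
n(L) produced = (3/1) × 2.124 = 6.372 mol
Step 2:
n(L) available = 6.372 mol
n(G) = 635.2 / 84.70 = 7.499 mol
n/ν for L = 6.372/1 = 6.372
n/ν for G = 7.499/1 = 7.499
Smallest n/ν is L → limiting reagent.
n(Q) = (1/1) × 6.372 = 6.372 mol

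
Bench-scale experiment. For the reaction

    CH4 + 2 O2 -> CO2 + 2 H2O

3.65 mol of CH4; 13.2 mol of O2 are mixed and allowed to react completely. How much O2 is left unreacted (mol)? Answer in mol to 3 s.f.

n(CH4) = 3.650 mol
n(O2) = 13.20 mol
n/ν for CH4 = 3.650/1 = 3.650
n/ν for O2 = 13.20/2 = 6.600
Smallest n/ν is CH4 → limiting reagent.
O2 consumed = (2/1) × 3.650 = 7.300 mol
O2 remaining = 13.20 − 7.300 = 5.900 mol

5.90 mol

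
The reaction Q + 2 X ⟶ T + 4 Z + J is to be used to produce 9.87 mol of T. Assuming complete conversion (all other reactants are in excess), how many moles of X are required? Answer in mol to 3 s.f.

19.7 mol

n(T) = 9.870 mol
n(X) = (2/1) × 9.870 = 19.74 mol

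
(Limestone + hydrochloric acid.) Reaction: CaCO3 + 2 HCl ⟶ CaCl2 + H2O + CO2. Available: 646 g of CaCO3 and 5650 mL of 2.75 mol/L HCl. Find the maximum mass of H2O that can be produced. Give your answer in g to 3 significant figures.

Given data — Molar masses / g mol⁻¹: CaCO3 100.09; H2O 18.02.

116 g

n(CaCO3) = 646.0 / 100.09 = 6.454 mol
n(HCl) = 2.75 × 5650/1000 = 15.54 mol
n/ν → CaCO3: 6.454, HCl: 7.770; CaCO3 is limiting.
n(H2O) = (1/1) × 6.454 = 6.454 mol
mass = 6.454 × 18.02 = 116.3 g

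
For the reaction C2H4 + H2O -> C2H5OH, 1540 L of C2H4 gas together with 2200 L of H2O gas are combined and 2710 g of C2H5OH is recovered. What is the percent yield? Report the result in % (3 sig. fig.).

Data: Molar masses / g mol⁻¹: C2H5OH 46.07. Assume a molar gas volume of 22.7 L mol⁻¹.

86.7 %

n(C2H4) = 1540 / 22.7 = 67.84 mol
n(H2O) = 2200 / 22.7 = 96.92 mol
n/ν for C2H4 = 67.84/1 = 67.84
n/ν for H2O = 96.92/1 = 96.92
Smallest n/ν is C2H4 → limiting reagent.
theoretical n(C2H5OH) = (1/1) × 67.84 = 67.84 mol → 3125 g
% yield = 2710 / 3125 × 100 = 86.72 %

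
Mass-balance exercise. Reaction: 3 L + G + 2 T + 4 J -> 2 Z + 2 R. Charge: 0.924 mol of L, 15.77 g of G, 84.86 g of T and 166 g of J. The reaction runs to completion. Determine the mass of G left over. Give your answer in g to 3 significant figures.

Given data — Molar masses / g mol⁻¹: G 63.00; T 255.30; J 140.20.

5.30 g

n(L) = 0.9240 mol
n(G) = 15.77 / 63.00 = 0.2503 mol
n(T) = 84.86 / 255.30 = 0.3324 mol
n(J) = 166.0 / 140.20 = 1.184 mol
n/ν → L: 0.3080, G: 0.2503, T: 0.1662, J: 0.2960; T is limiting.
G consumed = (1/2) × 0.3324 = 0.1662 mol
G remaining = 0.2503 − 0.1662 = 0.08410 mol
mass = 0.08410 × 63.00 = 5.298 g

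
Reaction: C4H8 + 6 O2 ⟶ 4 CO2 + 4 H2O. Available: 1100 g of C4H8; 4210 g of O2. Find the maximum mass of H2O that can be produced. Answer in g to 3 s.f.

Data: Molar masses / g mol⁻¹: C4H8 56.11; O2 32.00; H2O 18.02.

1410 g

n(C4H8) = 1100 / 56.11 = 19.60 mol
n(O2) = 4210 / 32.00 = 131.6 mol
n/ν for C4H8 = 19.60/1 = 19.60
n/ν for O2 = 131.6/6 = 21.93
Smallest n/ν is C4H8 → limiting reagent.
n(H2O) = (4/1) × 19.60 = 78.40 mol
mass = 78.40 × 18.02 = 1413 g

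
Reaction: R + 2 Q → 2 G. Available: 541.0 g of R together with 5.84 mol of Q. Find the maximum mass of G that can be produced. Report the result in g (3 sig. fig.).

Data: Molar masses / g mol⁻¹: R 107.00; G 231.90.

1350 g

n(R) = 541.0 / 107.00 = 5.056 mol
n(Q) = 5.840 mol
n/ν → R: 5.056, Q: 2.920; Q is limiting.
n(G) = (2/2) × 5.840 = 5.840 mol
mass = 5.840 × 231.90 = 1354 g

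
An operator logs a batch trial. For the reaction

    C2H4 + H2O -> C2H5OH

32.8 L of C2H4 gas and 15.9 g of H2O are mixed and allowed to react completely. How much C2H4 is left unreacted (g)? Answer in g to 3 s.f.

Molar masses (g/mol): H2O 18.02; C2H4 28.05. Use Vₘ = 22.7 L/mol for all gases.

15.8 g

n(C2H4) = 32.80 / 22.7 = 1.445 mol
n(H2O) = 15.90 / 18.02 = 0.8824 mol
n/ν for C2H4 = 1.445/1 = 1.445
n/ν for H2O = 0.8824/1 = 0.8824
Smallest n/ν is H2O → limiting reagent.
C2H4 consumed = (1/1) × 0.8824 = 0.8824 mol
C2H4 remaining = 1.445 − 0.8824 = 0.5626 mol
mass = 0.5626 × 28.05 = 15.78 g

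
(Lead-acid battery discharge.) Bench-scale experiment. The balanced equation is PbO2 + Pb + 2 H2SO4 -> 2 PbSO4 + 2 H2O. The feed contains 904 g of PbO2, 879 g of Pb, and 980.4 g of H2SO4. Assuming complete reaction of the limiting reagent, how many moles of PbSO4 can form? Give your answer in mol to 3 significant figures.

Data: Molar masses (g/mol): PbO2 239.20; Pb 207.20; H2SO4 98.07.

7.56 mol

n(PbO2) = 904.0 / 239.20 = 3.779 mol
n(Pb) = 879.0 / 207.20 = 4.242 mol
n(H2SO4) = 980.4 / 98.07 = 9.997 mol
n/ν → PbO2: 3.779, Pb: 4.242, H2SO4: 4.999; PbO2 is limiting.
n(PbSO4) = (2/1) × 3.779 = 7.558 mol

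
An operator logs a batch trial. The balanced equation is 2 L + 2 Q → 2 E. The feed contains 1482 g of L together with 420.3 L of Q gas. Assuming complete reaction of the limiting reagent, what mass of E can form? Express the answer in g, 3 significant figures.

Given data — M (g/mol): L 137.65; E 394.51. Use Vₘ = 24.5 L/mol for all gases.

n(L) = 1482 / 137.65 = 10.77 mol
n(Q) = 420.3 / 24.5 = 17.16 mol
n/ν → L: 5.385, Q: 8.580; L is limiting.
n(E) = (2/2) × 10.77 = 10.77 mol
mass = 10.77 × 394.51 = 4249 g

4250 g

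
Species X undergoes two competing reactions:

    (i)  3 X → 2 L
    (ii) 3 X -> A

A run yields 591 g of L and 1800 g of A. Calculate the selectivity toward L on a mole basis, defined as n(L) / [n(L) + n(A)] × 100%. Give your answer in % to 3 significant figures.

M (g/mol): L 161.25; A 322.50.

n(L) = 591 / 161.25 = 3.665 mol
n(A) = 1800 / 322.50 = 5.581 mol
selectivity = 3.665/(3.665+5.581) × 100 = 39.64 %

39.6 %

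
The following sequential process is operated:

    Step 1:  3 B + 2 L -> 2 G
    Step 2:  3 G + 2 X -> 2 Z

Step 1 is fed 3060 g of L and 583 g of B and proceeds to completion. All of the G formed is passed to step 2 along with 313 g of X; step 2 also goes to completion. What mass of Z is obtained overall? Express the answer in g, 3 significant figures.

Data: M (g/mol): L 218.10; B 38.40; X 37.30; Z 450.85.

Step 1:
n(L) = 3060 / 218.10 = 14.03 mol
n(B) = 583.0 / 38.40 = 15.18 mol
n/ν for L = 14.03/2 = 7.015
n/ν for B = 15.18/3 = 5.060
Smallest n/ν is B → limiting reagent.
n(G) produced = (2/3) × 15.18 = 10.12 mol
Step 2:
n(G) available = 10.12 mol
n(X) = 313.0 / 37.30 = 8.391 mol
n/ν for G = 10.12/3 = 3.373
n/ν for X = 8.391/2 = 4.196
Smallest n/ν is G → limiting reagent.
n(Z) = (2/3) × 10.12 = 6.747 mol
mass = 6.747 × 450.85 = 3042 g

3040 g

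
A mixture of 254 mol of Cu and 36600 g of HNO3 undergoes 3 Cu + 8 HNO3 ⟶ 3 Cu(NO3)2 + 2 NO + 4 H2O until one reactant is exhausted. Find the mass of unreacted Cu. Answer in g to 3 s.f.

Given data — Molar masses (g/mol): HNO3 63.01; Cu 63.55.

n(Cu) = 254.0 mol
n(HNO3) = 36600 / 63.01 = 580.9 mol
n/ν → Cu: 84.67, HNO3: 72.61; HNO3 is limiting.
Cu consumed = (3/8) × 580.9 = 217.8 mol
Cu remaining = 254.0 − 217.8 = 36.20 mol
mass = 36.20 × 63.55 = 2301 g

2300 g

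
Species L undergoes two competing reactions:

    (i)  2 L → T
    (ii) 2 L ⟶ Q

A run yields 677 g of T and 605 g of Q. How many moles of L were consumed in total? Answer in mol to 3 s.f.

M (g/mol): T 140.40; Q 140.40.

18.3 mol

n(T) = 677 / 140.40 = 4.822 mol
n(Q) = 605 / 140.40 = 4.309 mol
n(L) via (i) = (2/1)×4.822 = 9.644 mol
n(L) via (ii) = (2/1)×4.309 = 8.618 mol
total n(L) = 9.644 + 8.618 = 18.26 mol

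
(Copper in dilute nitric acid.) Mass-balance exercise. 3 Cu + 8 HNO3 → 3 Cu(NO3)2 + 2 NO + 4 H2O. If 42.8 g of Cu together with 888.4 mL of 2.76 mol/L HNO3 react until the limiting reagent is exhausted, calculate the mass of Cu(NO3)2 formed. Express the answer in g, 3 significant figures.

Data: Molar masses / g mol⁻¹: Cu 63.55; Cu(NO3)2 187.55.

n(Cu) = 42.80 / 63.55 = 0.6735 mol
n(HNO3) = 2.76 × 888.4/1000 = 2.452 mol
n/ν → Cu: 0.2245, HNO3: 0.3065; Cu is limiting.
n(Cu(NO3)2) = (3/3) × 0.6735 = 0.6735 mol
mass = 0.6735 × 187.55 = 126.3 g

126 g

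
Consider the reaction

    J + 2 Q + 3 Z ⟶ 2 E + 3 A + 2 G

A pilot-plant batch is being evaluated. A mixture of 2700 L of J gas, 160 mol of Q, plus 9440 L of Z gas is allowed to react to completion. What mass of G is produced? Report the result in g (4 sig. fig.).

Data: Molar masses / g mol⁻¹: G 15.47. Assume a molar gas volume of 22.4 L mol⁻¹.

2475 g

n(J) = 2700 / 22.4 = 120.5 mol
n(Q) = 160.0 mol
n(Z) = 9440 / 22.4 = 421.4 mol
n/ν for J = 120.5/1 = 120.5
n/ν for Q = 160.0/2 = 80.00
n/ν for Z = 421.4/3 = 140.5
Smallest n/ν is Q → limiting reagent.
n(G) = (2/2) × 160.0 = 160.0 mol
mass = 160.0 × 15.47 = 2475 g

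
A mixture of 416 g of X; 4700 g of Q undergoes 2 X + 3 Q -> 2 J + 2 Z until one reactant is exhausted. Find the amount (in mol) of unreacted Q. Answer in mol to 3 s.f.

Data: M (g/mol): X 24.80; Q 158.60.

n(X) = 416.0 / 24.80 = 16.77 mol
n(Q) = 4700 / 158.60 = 29.63 mol
n/ν → X: 8.385, Q: 9.877; X is limiting.
Q consumed = (3/2) × 16.77 = 25.16 mol
Q remaining = 29.63 − 25.16 = 4.470 mol

4.47 mol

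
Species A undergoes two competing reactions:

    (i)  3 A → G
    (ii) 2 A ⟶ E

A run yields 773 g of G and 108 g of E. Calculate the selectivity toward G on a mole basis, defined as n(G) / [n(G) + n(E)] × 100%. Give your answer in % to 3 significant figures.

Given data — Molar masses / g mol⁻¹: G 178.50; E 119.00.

n(G) = 773 / 178.50 = 4.331 mol
n(E) = 108 / 119.00 = 0.9076 mol
selectivity = 4.331/(4.331+0.9076) × 100 = 82.67 %

82.7 %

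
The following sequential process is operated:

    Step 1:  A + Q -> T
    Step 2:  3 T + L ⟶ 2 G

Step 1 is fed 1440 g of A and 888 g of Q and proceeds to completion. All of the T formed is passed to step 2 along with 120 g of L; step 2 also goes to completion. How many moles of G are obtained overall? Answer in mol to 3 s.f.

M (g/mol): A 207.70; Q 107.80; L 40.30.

Step 1:
n(A) = 1440 / 207.70 = 6.933 mol
n(Q) = 888.0 / 107.80 = 8.237 mol
n/ν for A = 6.933/1 = 6.933
n/ν for Q = 8.237/1 = 8.237
Smallest n/ν is A → limiting reagent.
n(T) produced = (1/1) × 6.933 = 6.933 mol
Step 2:
n(T) available = 6.933 mol
n(L) = 120.0 / 40.30 = 2.978 mol
n/ν for T = 6.933/3 = 2.311
n/ν for L = 2.978/1 = 2.978
Smallest n/ν is T → limiting reagent.
n(G) = (2/3) × 6.933 = 4.622 mol

4.62 mol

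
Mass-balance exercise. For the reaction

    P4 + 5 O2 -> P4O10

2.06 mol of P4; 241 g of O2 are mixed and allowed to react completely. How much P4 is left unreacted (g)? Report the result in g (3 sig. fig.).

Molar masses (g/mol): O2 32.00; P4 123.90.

68.6 g

n(P4) = 2.060 mol
n(O2) = 241.0 / 32.00 = 7.531 mol
n/ν → P4: 2.060, O2: 1.506; O2 is limiting.
P4 consumed = (1/5) × 7.531 = 1.506 mol
P4 remaining = 2.060 − 1.506 = 0.5540 mol
mass = 0.5540 × 123.90 = 68.64 g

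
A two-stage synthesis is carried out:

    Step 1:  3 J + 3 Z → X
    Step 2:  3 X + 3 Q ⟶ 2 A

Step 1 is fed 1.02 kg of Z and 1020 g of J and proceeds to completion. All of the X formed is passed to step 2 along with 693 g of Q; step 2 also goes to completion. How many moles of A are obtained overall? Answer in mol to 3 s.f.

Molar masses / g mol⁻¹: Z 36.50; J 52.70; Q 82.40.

Step 1:
n(Z) = 1.020×1000 / 36.50 = 27.95 mol
n(J) = 1020 / 52.70 = 19.35 mol
n/ν → Z: 9.317, J: 6.450; J is limiting.
n(X) produced = (1/3) × 19.35 = 6.450 mol
Step 2:
n(X) available = 6.450 mol
n(Q) = 693.0 / 82.40 = 8.410 mol
n/ν → X: 2.150, Q: 2.803; X is limiting.
n(A) = (2/3) × 6.450 = 4.300 mol

4.30 mol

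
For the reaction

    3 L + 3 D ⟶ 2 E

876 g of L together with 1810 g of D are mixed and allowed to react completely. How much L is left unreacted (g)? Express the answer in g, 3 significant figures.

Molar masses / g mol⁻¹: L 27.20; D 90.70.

333 g

n(L) = 876.0 / 27.20 = 32.21 mol
n(D) = 1810 / 90.70 = 19.96 mol
n/ν for L = 32.21/3 = 10.74
n/ν for D = 19.96/3 = 6.653
Smallest n/ν is D → limiting reagent.
L consumed = (3/3) × 19.96 = 19.96 mol
L remaining = 32.21 − 19.96 = 12.25 mol
mass = 12.25 × 27.20 = 333.2 g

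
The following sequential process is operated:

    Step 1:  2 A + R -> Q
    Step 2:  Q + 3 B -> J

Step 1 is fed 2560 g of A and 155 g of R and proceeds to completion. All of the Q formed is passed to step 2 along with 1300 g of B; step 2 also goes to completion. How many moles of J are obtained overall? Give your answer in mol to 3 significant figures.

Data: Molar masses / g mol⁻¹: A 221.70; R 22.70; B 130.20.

Step 1:
n(A) = 2560 / 221.70 = 11.55 mol
n(R) = 155.0 / 22.70 = 6.828 mol
n/ν for A = 11.55/2 = 5.775
n/ν for R = 6.828/1 = 6.828
Smallest n/ν is A → limiting reagent.
n(Q) produced = (1/2) × 11.55 = 5.775 mol
Step 2:
n(Q) available = 5.775 mol
n(B) = 1300 / 130.20 = 9.985 mol
n/ν for Q = 5.775/1 = 5.775
n/ν for B = 9.985/3 = 3.328
Smallest n/ν is B → limiting reagent.
n(J) = (1/3) × 9.985 = 3.328 mol

3.33 mol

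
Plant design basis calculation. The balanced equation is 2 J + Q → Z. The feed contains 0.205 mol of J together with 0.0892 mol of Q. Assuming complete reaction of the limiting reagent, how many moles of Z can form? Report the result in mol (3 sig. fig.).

0.0892 mol

n(J) = 0.2050 mol
n(Q) = 0.08920 mol
n/ν for J = 0.2050/2 = 0.1025
n/ν for Q = 0.08920/1 = 0.08920
Smallest n/ν is Q → limiting reagent.
n(Z) = (1/1) × 0.08920 = 0.08920 mol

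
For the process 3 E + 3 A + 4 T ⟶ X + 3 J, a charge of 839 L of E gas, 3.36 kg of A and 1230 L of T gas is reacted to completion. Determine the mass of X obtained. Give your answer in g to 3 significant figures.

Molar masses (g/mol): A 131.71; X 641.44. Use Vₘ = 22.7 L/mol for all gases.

5450 g

n(E) = 839.0 / 22.7 = 36.96 mol
n(A) = 3.360×1000 / 131.71 = 25.51 mol
n(T) = 1230 / 22.7 = 54.19 mol
n/ν for E = 36.96/3 = 12.32
n/ν for A = 25.51/3 = 8.503
n/ν for T = 54.19/4 = 13.55
Smallest n/ν is A → limiting reagent.
n(X) = (1/3) × 25.51 = 8.503 mol
mass = 8.503 × 641.44 = 5454 g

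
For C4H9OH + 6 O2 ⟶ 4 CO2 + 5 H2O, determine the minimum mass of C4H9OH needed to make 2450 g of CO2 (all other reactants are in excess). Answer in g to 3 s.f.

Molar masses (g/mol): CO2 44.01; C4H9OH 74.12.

n(CO2) = 2450 / 44.01 = 55.67 mol
n(C4H9OH) = (1/4) × 55.67 = 13.92 mol
mass = 13.92 × 74.12 = 1032 g

1030 g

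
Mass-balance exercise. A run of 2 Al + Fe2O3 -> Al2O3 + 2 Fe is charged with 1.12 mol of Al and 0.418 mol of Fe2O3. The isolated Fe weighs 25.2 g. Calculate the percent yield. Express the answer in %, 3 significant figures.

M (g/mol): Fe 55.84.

n(Al) = 1.120 mol
n(Fe2O3) = 0.4180 mol
n/ν for Al = 1.120/2 = 0.5600
n/ν for Fe2O3 = 0.4180/1 = 0.4180
Smallest n/ν is Fe2O3 → limiting reagent.
theoretical n(Fe) = (2/1) × 0.4180 = 0.8360 mol → 46.68 g
% yield = 25.2 / 46.68 × 100 = 53.98 %

54.0 %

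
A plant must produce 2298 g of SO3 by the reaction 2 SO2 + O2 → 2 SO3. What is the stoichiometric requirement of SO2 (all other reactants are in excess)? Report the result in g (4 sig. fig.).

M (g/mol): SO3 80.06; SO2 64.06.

n(SO3) = 2298 / 80.06 = 28.70 mol
n(SO2) = (2/2) × 28.70 = 28.70 mol
mass = 28.70 × 64.06 = 1839 g

1839 g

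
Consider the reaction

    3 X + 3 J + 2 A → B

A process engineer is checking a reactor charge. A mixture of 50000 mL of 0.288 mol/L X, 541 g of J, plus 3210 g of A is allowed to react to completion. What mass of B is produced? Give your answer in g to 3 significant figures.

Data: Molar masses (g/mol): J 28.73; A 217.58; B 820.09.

3940 g

n(X) = 0.288 × 50000/1000 = 14.40 mol
n(J) = 541.0 / 28.73 = 18.83 mol
n(A) = 3210 / 217.58 = 14.75 mol
n/ν for X = 14.40/3 = 4.800
n/ν for J = 18.83/3 = 6.277
n/ν for A = 14.75/2 = 7.375
Smallest n/ν is X → limiting reagent.
n(B) = (1/3) × 14.40 = 4.800 mol
mass = 4.800 × 820.09 = 3936 g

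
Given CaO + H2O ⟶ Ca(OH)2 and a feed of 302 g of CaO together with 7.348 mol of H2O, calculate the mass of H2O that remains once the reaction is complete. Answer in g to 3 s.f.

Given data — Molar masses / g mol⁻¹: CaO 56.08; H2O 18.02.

35.4 g

n(CaO) = 302.0 / 56.08 = 5.385 mol
n(H2O) = 7.348 mol
n/ν → CaO: 5.385, H2O: 7.348; CaO is limiting.
H2O consumed = (1/1) × 5.385 = 5.385 mol
H2O remaining = 7.348 − 5.385 = 1.963 mol
mass = 1.963 × 18.02 = 35.37 g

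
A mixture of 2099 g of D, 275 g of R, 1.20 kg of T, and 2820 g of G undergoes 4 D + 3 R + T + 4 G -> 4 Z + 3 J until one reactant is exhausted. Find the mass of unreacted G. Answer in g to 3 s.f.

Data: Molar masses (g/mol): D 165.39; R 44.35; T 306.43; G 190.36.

n(D) = 2099 / 165.39 = 12.69 mol
n(R) = 275.0 / 44.35 = 6.201 mol
n(T) = 1.200×1000 / 306.43 = 3.916 mol
n(G) = 2820 / 190.36 = 14.81 mol
n/ν for D = 12.69/4 = 3.173
n/ν for R = 6.201/3 = 2.067
n/ν for T = 3.916/1 = 3.916
n/ν for G = 14.81/4 = 3.703
Smallest n/ν is R → limiting reagent.
G consumed = (4/3) × 6.201 = 8.268 mol
G remaining = 14.81 − 8.268 = 6.542 mol
mass = 6.542 × 190.36 = 1245 g

1250 g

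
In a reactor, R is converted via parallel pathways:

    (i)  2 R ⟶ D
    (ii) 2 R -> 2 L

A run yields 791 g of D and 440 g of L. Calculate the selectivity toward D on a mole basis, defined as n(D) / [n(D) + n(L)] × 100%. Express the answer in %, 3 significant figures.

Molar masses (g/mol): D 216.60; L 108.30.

47.3 %

n(D) = 791 / 216.60 = 3.652 mol
n(L) = 440 / 108.30 = 4.063 mol
selectivity = 3.652/(3.652+4.063) × 100 = 47.34 %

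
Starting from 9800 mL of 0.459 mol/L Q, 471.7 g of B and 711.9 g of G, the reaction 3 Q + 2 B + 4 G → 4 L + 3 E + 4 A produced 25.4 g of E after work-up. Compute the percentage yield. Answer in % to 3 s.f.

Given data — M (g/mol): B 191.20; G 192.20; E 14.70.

n(Q) = 0.459 × 9800/1000 = 4.498 mol
n(B) = 471.7 / 191.20 = 2.467 mol
n(G) = 711.9 / 192.20 = 3.704 mol
n/ν → Q: 1.499, B: 1.234, G: 0.9260; G is limiting.
theoretical n(E) = (3/4) × 3.704 = 2.778 mol → 40.84 g
% yield = 25.4 / 40.84 × 100 = 62.19 %

62.2 %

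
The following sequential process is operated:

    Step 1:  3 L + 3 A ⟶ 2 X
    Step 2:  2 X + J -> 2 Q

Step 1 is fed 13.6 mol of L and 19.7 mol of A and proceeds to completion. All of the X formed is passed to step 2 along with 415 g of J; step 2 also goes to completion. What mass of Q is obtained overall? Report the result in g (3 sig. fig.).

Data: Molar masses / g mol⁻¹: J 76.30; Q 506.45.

Step 1:
n(L) = 13.60 mol
n(A) = 19.70 mol
n/ν → L: 4.533, A: 6.567; L is limiting.
n(X) produced = (2/3) × 13.60 = 9.067 mol
Step 2:
n(X) available = 9.067 mol
n(J) = 415.0 / 76.30 = 5.439 mol
n/ν → X: 4.534, J: 5.439; X is limiting.
n(Q) = (2/2) × 9.067 = 9.067 mol
mass = 9.067 × 506.45 = 4592 g

4590 g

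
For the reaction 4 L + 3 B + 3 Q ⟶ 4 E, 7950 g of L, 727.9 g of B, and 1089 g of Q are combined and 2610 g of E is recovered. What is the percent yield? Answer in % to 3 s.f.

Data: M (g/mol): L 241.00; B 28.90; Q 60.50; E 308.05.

35.3 %

n(L) = 7950 / 241.00 = 32.99 mol
n(B) = 727.9 / 28.90 = 25.19 mol
n(Q) = 1089 / 60.50 = 18.00 mol
n/ν for L = 32.99/4 = 8.248
n/ν for B = 25.19/3 = 8.397
n/ν for Q = 18.00/3 = 6.000
Smallest n/ν is Q → limiting reagent.
theoretical n(E) = (4/3) × 18.00 = 24.00 mol → 7393 g
% yield = 2610 / 7393 × 100 = 35.30 %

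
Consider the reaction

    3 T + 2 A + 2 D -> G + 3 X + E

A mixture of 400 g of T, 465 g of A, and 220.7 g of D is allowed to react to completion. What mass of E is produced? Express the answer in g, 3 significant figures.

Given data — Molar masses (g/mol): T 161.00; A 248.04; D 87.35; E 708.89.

587 g

n(T) = 400.0 / 161.00 = 2.484 mol
n(A) = 465.0 / 248.04 = 1.875 mol
n(D) = 220.7 / 87.35 = 2.527 mol
n/ν for T = 2.484/3 = 0.8280
n/ν for A = 1.875/2 = 0.9375
n/ν for D = 2.527/2 = 1.264
Smallest n/ν is T → limiting reagent.
n(E) = (1/3) × 2.484 = 0.8280 mol
mass = 0.8280 × 708.89 = 587.0 g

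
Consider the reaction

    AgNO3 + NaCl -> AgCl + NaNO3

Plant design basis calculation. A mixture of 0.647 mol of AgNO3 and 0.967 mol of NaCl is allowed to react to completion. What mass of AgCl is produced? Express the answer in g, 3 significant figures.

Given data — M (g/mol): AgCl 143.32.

92.7 g

n(AgNO3) = 0.6470 mol
n(NaCl) = 0.9670 mol
n/ν for AgNO3 = 0.6470/1 = 0.6470
n/ν for NaCl = 0.9670/1 = 0.9670
Smallest n/ν is AgNO3 → limiting reagent.
n(AgCl) = (1/1) × 0.6470 = 0.6470 mol
mass = 0.6470 × 143.32 = 92.73 g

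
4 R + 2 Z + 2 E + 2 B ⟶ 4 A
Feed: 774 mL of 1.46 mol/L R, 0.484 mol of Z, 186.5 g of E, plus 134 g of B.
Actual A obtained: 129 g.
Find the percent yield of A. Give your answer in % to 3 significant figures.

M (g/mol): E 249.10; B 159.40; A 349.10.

38.2 %

n(R) = 1.46 × 774.0/1000 = 1.130 mol
n(Z) = 0.4840 mol
n(E) = 186.5 / 249.10 = 0.7487 mol
n(B) = 134.0 / 159.40 = 0.8407 mol
n/ν for R = 1.130/4 = 0.2825
n/ν for Z = 0.4840/2 = 0.2420
n/ν for E = 0.7487/2 = 0.3744
n/ν for B = 0.8407/2 = 0.4204
Smallest n/ν is Z → limiting reagent.
theoretical n(A) = (4/2) × 0.4840 = 0.9680 mol → 337.9 g
% yield = 129 / 337.9 × 100 = 38.18 %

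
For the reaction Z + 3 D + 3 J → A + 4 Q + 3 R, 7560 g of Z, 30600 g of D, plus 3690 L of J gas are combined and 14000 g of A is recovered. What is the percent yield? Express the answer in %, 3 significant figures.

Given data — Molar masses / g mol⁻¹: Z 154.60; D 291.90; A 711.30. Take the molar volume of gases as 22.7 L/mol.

56.3 %

n(Z) = 7560 / 154.60 = 48.90 mol
n(D) = 30600 / 291.90 = 104.8 mol
n(J) = 3690 / 22.7 = 162.6 mol
n/ν for Z = 48.90/1 = 48.90
n/ν for D = 104.8/3 = 34.93
n/ν for J = 162.6/3 = 54.20
Smallest n/ν is D → limiting reagent.
theoretical n(A) = (1/3) × 104.8 = 34.93 mol → 24850 g
% yield = 14000 / 24850 × 100 = 56.34 %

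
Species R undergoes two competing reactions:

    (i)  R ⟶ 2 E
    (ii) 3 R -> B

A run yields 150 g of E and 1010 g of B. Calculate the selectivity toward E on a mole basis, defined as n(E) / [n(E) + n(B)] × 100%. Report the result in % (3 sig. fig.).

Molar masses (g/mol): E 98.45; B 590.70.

47.1 %

n(E) = 150 / 98.45 = 1.524 mol
n(B) = 1010 / 590.70 = 1.710 mol
selectivity = 1.524/(1.524+1.710) × 100 = 47.12 %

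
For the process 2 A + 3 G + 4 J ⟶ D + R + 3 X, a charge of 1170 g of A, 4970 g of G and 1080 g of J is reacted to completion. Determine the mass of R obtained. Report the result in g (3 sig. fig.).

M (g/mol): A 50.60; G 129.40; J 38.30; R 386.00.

n(A) = 1170 / 50.60 = 23.12 mol
n(G) = 4970 / 129.40 = 38.41 mol
n(J) = 1080 / 38.30 = 28.20 mol
n/ν for A = 23.12/2 = 11.56
n/ν for G = 38.41/3 = 12.80
n/ν for J = 28.20/4 = 7.050
Smallest n/ν is J → limiting reagent.
n(R) = (1/4) × 28.20 = 7.050 mol
mass = 7.050 × 386.00 = 2721 g

2720 g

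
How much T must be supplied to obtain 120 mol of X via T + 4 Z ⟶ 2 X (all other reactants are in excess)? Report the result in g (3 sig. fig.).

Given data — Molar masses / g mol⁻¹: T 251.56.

15100 g

n(X) = 120.0 mol
n(T) = (1/2) × 120.0 = 60.00 mol
mass = 60.00 × 251.56 = 15090 g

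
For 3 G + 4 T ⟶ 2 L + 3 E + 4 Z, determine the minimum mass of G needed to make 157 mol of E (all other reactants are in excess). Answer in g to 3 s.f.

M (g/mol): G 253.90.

n(E) = 157.0 mol
n(G) = (3/3) × 157.0 = 157.0 mol
mass = 157.0 × 253.90 = 39860 g

39900 g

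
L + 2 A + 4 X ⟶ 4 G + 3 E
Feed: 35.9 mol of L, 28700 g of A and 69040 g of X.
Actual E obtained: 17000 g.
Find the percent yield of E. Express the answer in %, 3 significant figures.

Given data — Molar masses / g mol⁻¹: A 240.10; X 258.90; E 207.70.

76.0 %

n(L) = 35.90 mol
n(A) = 28700 / 240.10 = 119.5 mol
n(X) = 69040 / 258.90 = 266.7 mol
n/ν → L: 35.90, A: 59.75, X: 66.68; L is limiting.
theoretical n(E) = (3/1) × 35.90 = 107.7 mol → 22370 g
% yield = 17000 / 22370 × 100 = 75.99 %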